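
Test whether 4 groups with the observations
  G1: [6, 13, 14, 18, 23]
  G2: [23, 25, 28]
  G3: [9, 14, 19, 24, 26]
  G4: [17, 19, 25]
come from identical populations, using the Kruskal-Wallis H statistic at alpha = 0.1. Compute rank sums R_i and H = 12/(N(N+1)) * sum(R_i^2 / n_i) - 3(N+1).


Step 1: Combine all N = 16 observations and assign midranks.
sorted (value, group, rank): (6,G1,1), (9,G3,2), (13,G1,3), (14,G1,4.5), (14,G3,4.5), (17,G4,6), (18,G1,7), (19,G3,8.5), (19,G4,8.5), (23,G1,10.5), (23,G2,10.5), (24,G3,12), (25,G2,13.5), (25,G4,13.5), (26,G3,15), (28,G2,16)
Step 2: Sum ranks within each group.
R_1 = 26 (n_1 = 5)
R_2 = 40 (n_2 = 3)
R_3 = 42 (n_3 = 5)
R_4 = 28 (n_4 = 3)
Step 3: H = 12/(N(N+1)) * sum(R_i^2/n_i) - 3(N+1)
     = 12/(16*17) * (26^2/5 + 40^2/3 + 42^2/5 + 28^2/3) - 3*17
     = 0.044118 * 1282.67 - 51
     = 5.588235.
Step 4: Ties present; correction factor C = 1 - 24/(16^3 - 16) = 0.994118. Corrected H = 5.588235 / 0.994118 = 5.621302.
Step 5: Under H0, H ~ chi^2(3); p-value = 0.131561.
Step 6: alpha = 0.1. fail to reject H0.

H = 5.6213, df = 3, p = 0.131561, fail to reject H0.


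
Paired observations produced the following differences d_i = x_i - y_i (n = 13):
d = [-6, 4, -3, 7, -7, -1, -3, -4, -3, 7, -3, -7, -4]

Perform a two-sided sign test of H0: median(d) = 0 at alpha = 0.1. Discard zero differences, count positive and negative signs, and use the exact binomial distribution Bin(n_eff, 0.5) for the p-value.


Step 1: Discard zero differences. Original n = 13; n_eff = number of nonzero differences = 13.
Nonzero differences (with sign): -6, +4, -3, +7, -7, -1, -3, -4, -3, +7, -3, -7, -4
Step 2: Count signs: positive = 3, negative = 10.
Step 3: Under H0: P(positive) = 0.5, so the number of positives S ~ Bin(13, 0.5).
Step 4: Two-sided exact p-value = sum of Bin(13,0.5) probabilities at or below the observed probability = 0.092285.
Step 5: alpha = 0.1. reject H0.

n_eff = 13, pos = 3, neg = 10, p = 0.092285, reject H0.


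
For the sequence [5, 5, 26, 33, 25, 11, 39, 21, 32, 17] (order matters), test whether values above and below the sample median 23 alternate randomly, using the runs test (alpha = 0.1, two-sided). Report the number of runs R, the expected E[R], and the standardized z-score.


Step 1: Compute median = 23; label A = above, B = below.
Labels in order: BBAAABABAB  (n_A = 5, n_B = 5)
Step 2: Count runs R = 7.
Step 3: Under H0 (random ordering), E[R] = 2*n_A*n_B/(n_A+n_B) + 1 = 2*5*5/10 + 1 = 6.0000.
        Var[R] = 2*n_A*n_B*(2*n_A*n_B - n_A - n_B) / ((n_A+n_B)^2 * (n_A+n_B-1)) = 2000/900 = 2.2222.
        SD[R] = 1.4907.
Step 4: Continuity-corrected z = (R - 0.5 - E[R]) / SD[R] = (7 - 0.5 - 6.0000) / 1.4907 = 0.3354.
Step 5: Two-sided p-value via normal approximation = 2*(1 - Phi(|z|)) = 0.737316.
Step 6: alpha = 0.1. fail to reject H0.

R = 7, z = 0.3354, p = 0.737316, fail to reject H0.


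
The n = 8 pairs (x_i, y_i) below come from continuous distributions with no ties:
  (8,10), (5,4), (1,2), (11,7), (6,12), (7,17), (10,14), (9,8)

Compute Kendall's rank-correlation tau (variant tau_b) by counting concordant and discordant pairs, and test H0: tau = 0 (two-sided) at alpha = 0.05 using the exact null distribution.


Step 1: Enumerate the 28 unordered pairs (i,j) with i<j and classify each by sign(x_j-x_i) * sign(y_j-y_i).
  (1,2):dx=-3,dy=-6->C; (1,3):dx=-7,dy=-8->C; (1,4):dx=+3,dy=-3->D; (1,5):dx=-2,dy=+2->D
  (1,6):dx=-1,dy=+7->D; (1,7):dx=+2,dy=+4->C; (1,8):dx=+1,dy=-2->D; (2,3):dx=-4,dy=-2->C
  (2,4):dx=+6,dy=+3->C; (2,5):dx=+1,dy=+8->C; (2,6):dx=+2,dy=+13->C; (2,7):dx=+5,dy=+10->C
  (2,8):dx=+4,dy=+4->C; (3,4):dx=+10,dy=+5->C; (3,5):dx=+5,dy=+10->C; (3,6):dx=+6,dy=+15->C
  (3,7):dx=+9,dy=+12->C; (3,8):dx=+8,dy=+6->C; (4,5):dx=-5,dy=+5->D; (4,6):dx=-4,dy=+10->D
  (4,7):dx=-1,dy=+7->D; (4,8):dx=-2,dy=+1->D; (5,6):dx=+1,dy=+5->C; (5,7):dx=+4,dy=+2->C
  (5,8):dx=+3,dy=-4->D; (6,7):dx=+3,dy=-3->D; (6,8):dx=+2,dy=-9->D; (7,8):dx=-1,dy=-6->C
Step 2: C = 17, D = 11, total pairs = 28.
Step 3: tau = (C - D)/(n(n-1)/2) = (17 - 11)/28 = 0.214286.
Step 4: Exact two-sided p-value (enumerate n! = 40320 permutations of y under H0): p = 0.548413.
Step 5: alpha = 0.05. fail to reject H0.

tau_b = 0.2143 (C=17, D=11), p = 0.548413, fail to reject H0.


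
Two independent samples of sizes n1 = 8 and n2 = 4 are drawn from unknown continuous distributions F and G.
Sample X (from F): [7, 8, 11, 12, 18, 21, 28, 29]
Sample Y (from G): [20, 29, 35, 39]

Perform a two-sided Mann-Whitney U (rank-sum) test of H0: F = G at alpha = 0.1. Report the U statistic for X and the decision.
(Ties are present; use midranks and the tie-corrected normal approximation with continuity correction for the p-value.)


Step 1: Combine and sort all 12 observations; assign midranks.
sorted (value, group): (7,X), (8,X), (11,X), (12,X), (18,X), (20,Y), (21,X), (28,X), (29,X), (29,Y), (35,Y), (39,Y)
ranks: 7->1, 8->2, 11->3, 12->4, 18->5, 20->6, 21->7, 28->8, 29->9.5, 29->9.5, 35->11, 39->12
Step 2: Rank sum for X: R1 = 1 + 2 + 3 + 4 + 5 + 7 + 8 + 9.5 = 39.5.
Step 3: U_X = R1 - n1(n1+1)/2 = 39.5 - 8*9/2 = 39.5 - 36 = 3.5.
       U_Y = n1*n2 - U_X = 32 - 3.5 = 28.5.
Step 4: Ties are present, so use the tie-corrected normal approximation (with continuity correction) for the p-value.
Step 5: p-value = 0.041184; compare to alpha = 0.1. reject H0.

U_X = 3.5, p = 0.041184, reject H0 at alpha = 0.1.


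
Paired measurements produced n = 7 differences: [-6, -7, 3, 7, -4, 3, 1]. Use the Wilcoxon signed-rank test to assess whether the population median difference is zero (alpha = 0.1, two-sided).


Step 1: Drop any zero differences (none here) and take |d_i|.
|d| = [6, 7, 3, 7, 4, 3, 1]
Step 2: Midrank |d_i| (ties get averaged ranks).
ranks: |6|->5, |7|->6.5, |3|->2.5, |7|->6.5, |4|->4, |3|->2.5, |1|->1
Step 3: Attach original signs; sum ranks with positive sign and with negative sign.
W+ = 2.5 + 6.5 + 2.5 + 1 = 12.5
W- = 5 + 6.5 + 4 = 15.5
(Check: W+ + W- = 28 should equal n(n+1)/2 = 28.)
Step 4: Test statistic W = min(W+, W-) = 12.5.
Step 5: Ties in |d|, so use the tie-corrected normal approximation.
        E[W] = n(n+1)/4 = 7*8/4 = 14.
        Tie groups: |d|=3 (t=2), |d|=7 (t=2); sum(t^3 - t) = 12.
        Var[W] = n(n+1)(2n+1)/24 - sum(t^3-t)/48 = 840/24 - 12/48 = 34.75.
        z = (W - E[W]) / sqrt(Var[W]) = (12.5 - 14) / 5.8949 = -0.2545.
        Two-sided p = 2*Phi(z) = 0.799143.
Step 6: alpha = 0.1. fail to reject H0.

W+ = 12.5, W- = 15.5, W = min = 12.5, p = 0.799143, fail to reject H0.


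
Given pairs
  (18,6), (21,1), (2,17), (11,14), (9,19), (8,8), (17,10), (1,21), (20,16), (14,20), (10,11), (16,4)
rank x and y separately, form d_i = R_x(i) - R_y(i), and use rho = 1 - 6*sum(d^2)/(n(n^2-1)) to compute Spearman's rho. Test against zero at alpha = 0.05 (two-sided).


Step 1: Rank x and y separately (midranks; no ties here).
rank(x): 18->10, 21->12, 2->2, 11->6, 9->4, 8->3, 17->9, 1->1, 20->11, 14->7, 10->5, 16->8
rank(y): 6->3, 1->1, 17->9, 14->7, 19->10, 8->4, 10->5, 21->12, 16->8, 20->11, 11->6, 4->2
Step 2: d_i = R_x(i) - R_y(i); compute d_i^2.
  (10-3)^2=49, (12-1)^2=121, (2-9)^2=49, (6-7)^2=1, (4-10)^2=36, (3-4)^2=1, (9-5)^2=16, (1-12)^2=121, (11-8)^2=9, (7-11)^2=16, (5-6)^2=1, (8-2)^2=36
sum(d^2) = 456.
Step 3: rho = 1 - 6*456 / (12*(12^2 - 1)) = 1 - 2736/1716 = -0.594406.
Step 4: Under H0, t = rho * sqrt((n-2)/(1-rho^2)) = -2.3374 ~ t(10).
Step 5: Two-sided p-value from the t-distribution with 10 df = 0.041521.
Step 6: alpha = 0.05. reject H0.

rho = -0.5944, p = 0.041521, reject H0 at alpha = 0.05.


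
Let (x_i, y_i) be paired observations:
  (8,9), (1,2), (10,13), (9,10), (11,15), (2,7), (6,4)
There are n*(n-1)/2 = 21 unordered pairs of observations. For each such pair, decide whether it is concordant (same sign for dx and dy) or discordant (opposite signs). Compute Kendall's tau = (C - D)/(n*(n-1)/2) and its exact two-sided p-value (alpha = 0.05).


Step 1: Enumerate the 21 unordered pairs (i,j) with i<j and classify each by sign(x_j-x_i) * sign(y_j-y_i).
  (1,2):dx=-7,dy=-7->C; (1,3):dx=+2,dy=+4->C; (1,4):dx=+1,dy=+1->C; (1,5):dx=+3,dy=+6->C
  (1,6):dx=-6,dy=-2->C; (1,7):dx=-2,dy=-5->C; (2,3):dx=+9,dy=+11->C; (2,4):dx=+8,dy=+8->C
  (2,5):dx=+10,dy=+13->C; (2,6):dx=+1,dy=+5->C; (2,7):dx=+5,dy=+2->C; (3,4):dx=-1,dy=-3->C
  (3,5):dx=+1,dy=+2->C; (3,6):dx=-8,dy=-6->C; (3,7):dx=-4,dy=-9->C; (4,5):dx=+2,dy=+5->C
  (4,6):dx=-7,dy=-3->C; (4,7):dx=-3,dy=-6->C; (5,6):dx=-9,dy=-8->C; (5,7):dx=-5,dy=-11->C
  (6,7):dx=+4,dy=-3->D
Step 2: C = 20, D = 1, total pairs = 21.
Step 3: tau = (C - D)/(n(n-1)/2) = (20 - 1)/21 = 0.904762.
Step 4: Exact two-sided p-value (enumerate n! = 5040 permutations of y under H0): p = 0.002778.
Step 5: alpha = 0.05. reject H0.

tau_b = 0.9048 (C=20, D=1), p = 0.002778, reject H0.


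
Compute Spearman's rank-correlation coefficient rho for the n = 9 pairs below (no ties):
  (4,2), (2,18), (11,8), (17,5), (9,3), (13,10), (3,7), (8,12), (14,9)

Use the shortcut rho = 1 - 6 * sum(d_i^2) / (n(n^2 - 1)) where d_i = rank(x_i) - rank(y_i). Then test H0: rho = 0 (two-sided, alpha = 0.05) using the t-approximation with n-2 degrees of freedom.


Step 1: Rank x and y separately (midranks; no ties here).
rank(x): 4->3, 2->1, 11->6, 17->9, 9->5, 13->7, 3->2, 8->4, 14->8
rank(y): 2->1, 18->9, 8->5, 5->3, 3->2, 10->7, 7->4, 12->8, 9->6
Step 2: d_i = R_x(i) - R_y(i); compute d_i^2.
  (3-1)^2=4, (1-9)^2=64, (6-5)^2=1, (9-3)^2=36, (5-2)^2=9, (7-7)^2=0, (2-4)^2=4, (4-8)^2=16, (8-6)^2=4
sum(d^2) = 138.
Step 3: rho = 1 - 6*138 / (9*(9^2 - 1)) = 1 - 828/720 = -0.150000.
Step 4: Under H0, t = rho * sqrt((n-2)/(1-rho^2)) = -0.4014 ~ t(7).
Step 5: Two-sided p-value from the t-distribution with 7 df = 0.700094.
Step 6: alpha = 0.05. fail to reject H0.

rho = -0.1500, p = 0.700094, fail to reject H0 at alpha = 0.05.


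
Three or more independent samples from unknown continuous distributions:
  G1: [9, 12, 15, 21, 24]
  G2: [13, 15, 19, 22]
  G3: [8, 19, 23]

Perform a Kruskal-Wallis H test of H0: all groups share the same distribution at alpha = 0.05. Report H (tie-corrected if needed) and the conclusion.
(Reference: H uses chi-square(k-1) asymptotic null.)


Step 1: Combine all N = 12 observations and assign midranks.
sorted (value, group, rank): (8,G3,1), (9,G1,2), (12,G1,3), (13,G2,4), (15,G1,5.5), (15,G2,5.5), (19,G2,7.5), (19,G3,7.5), (21,G1,9), (22,G2,10), (23,G3,11), (24,G1,12)
Step 2: Sum ranks within each group.
R_1 = 31.5 (n_1 = 5)
R_2 = 27 (n_2 = 4)
R_3 = 19.5 (n_3 = 3)
Step 3: H = 12/(N(N+1)) * sum(R_i^2/n_i) - 3(N+1)
     = 12/(12*13) * (31.5^2/5 + 27^2/4 + 19.5^2/3) - 3*13
     = 0.076923 * 507.45 - 39
     = 0.034615.
Step 4: Ties present; correction factor C = 1 - 12/(12^3 - 12) = 0.993007. Corrected H = 0.034615 / 0.993007 = 0.034859.
Step 5: Under H0, H ~ chi^2(2); p-value = 0.982721.
Step 6: alpha = 0.05. fail to reject H0.

H = 0.0349, df = 2, p = 0.982721, fail to reject H0.


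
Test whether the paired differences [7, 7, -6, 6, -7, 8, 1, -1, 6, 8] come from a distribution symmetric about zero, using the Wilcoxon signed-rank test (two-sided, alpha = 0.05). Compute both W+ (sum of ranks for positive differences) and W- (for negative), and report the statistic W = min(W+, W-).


Step 1: Drop any zero differences (none here) and take |d_i|.
|d| = [7, 7, 6, 6, 7, 8, 1, 1, 6, 8]
Step 2: Midrank |d_i| (ties get averaged ranks).
ranks: |7|->7, |7|->7, |6|->4, |6|->4, |7|->7, |8|->9.5, |1|->1.5, |1|->1.5, |6|->4, |8|->9.5
Step 3: Attach original signs; sum ranks with positive sign and with negative sign.
W+ = 7 + 7 + 4 + 9.5 + 1.5 + 4 + 9.5 = 42.5
W- = 4 + 7 + 1.5 = 12.5
(Check: W+ + W- = 55 should equal n(n+1)/2 = 55.)
Step 4: Test statistic W = min(W+, W-) = 12.5.
Step 5: Ties in |d|, so use the tie-corrected normal approximation.
        E[W] = n(n+1)/4 = 10*11/4 = 27.5.
        Tie groups: |d|=1 (t=2), |d|=6 (t=3), |d|=7 (t=3), |d|=8 (t=2); sum(t^3 - t) = 60.
        Var[W] = n(n+1)(2n+1)/24 - sum(t^3-t)/48 = 2310/24 - 60/48 = 95.
        z = (W - E[W]) / sqrt(Var[W]) = (12.5 - 27.5) / 9.7468 = -1.5390.
        Two-sided p = 2*Phi(z) = 0.123812.
Step 6: alpha = 0.05. fail to reject H0.

W+ = 42.5, W- = 12.5, W = min = 12.5, p = 0.123812, fail to reject H0.


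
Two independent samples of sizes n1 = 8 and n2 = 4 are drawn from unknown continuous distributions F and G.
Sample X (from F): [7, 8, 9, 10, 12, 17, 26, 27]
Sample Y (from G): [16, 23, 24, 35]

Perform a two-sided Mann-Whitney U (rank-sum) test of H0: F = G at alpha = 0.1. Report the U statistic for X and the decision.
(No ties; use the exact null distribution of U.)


Step 1: Combine and sort all 12 observations; assign midranks.
sorted (value, group): (7,X), (8,X), (9,X), (10,X), (12,X), (16,Y), (17,X), (23,Y), (24,Y), (26,X), (27,X), (35,Y)
ranks: 7->1, 8->2, 9->3, 10->4, 12->5, 16->6, 17->7, 23->8, 24->9, 26->10, 27->11, 35->12
Step 2: Rank sum for X: R1 = 1 + 2 + 3 + 4 + 5 + 7 + 10 + 11 = 43.
Step 3: U_X = R1 - n1(n1+1)/2 = 43 - 8*9/2 = 43 - 36 = 7.
       U_Y = n1*n2 - U_X = 32 - 7 = 25.
Step 4: No ties, so the exact null distribution of U (based on enumerating the C(12,8) = 495 equally likely rank assignments) gives the two-sided p-value.
Step 5: p-value = 0.153535; compare to alpha = 0.1. fail to reject H0.

U_X = 7, p = 0.153535, fail to reject H0 at alpha = 0.1.


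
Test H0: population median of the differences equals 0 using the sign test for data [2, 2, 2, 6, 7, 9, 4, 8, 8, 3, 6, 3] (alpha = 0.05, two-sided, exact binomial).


Step 1: Discard zero differences. Original n = 12; n_eff = number of nonzero differences = 12.
Nonzero differences (with sign): +2, +2, +2, +6, +7, +9, +4, +8, +8, +3, +6, +3
Step 2: Count signs: positive = 12, negative = 0.
Step 3: Under H0: P(positive) = 0.5, so the number of positives S ~ Bin(12, 0.5).
Step 4: Two-sided exact p-value = sum of Bin(12,0.5) probabilities at or below the observed probability = 0.000488.
Step 5: alpha = 0.05. reject H0.

n_eff = 12, pos = 12, neg = 0, p = 0.000488, reject H0.


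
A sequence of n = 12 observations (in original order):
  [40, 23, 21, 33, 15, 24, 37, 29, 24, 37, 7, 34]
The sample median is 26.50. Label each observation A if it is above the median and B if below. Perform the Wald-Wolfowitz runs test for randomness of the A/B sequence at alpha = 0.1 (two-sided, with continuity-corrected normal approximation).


Step 1: Compute median = 26.50; label A = above, B = below.
Labels in order: ABBABBAABABA  (n_A = 6, n_B = 6)
Step 2: Count runs R = 9.
Step 3: Under H0 (random ordering), E[R] = 2*n_A*n_B/(n_A+n_B) + 1 = 2*6*6/12 + 1 = 7.0000.
        Var[R] = 2*n_A*n_B*(2*n_A*n_B - n_A - n_B) / ((n_A+n_B)^2 * (n_A+n_B-1)) = 4320/1584 = 2.7273.
        SD[R] = 1.6514.
Step 4: Continuity-corrected z = (R - 0.5 - E[R]) / SD[R] = (9 - 0.5 - 7.0000) / 1.6514 = 0.9083.
Step 5: Two-sided p-value via normal approximation = 2*(1 - Phi(|z|)) = 0.363722.
Step 6: alpha = 0.1. fail to reject H0.

R = 9, z = 0.9083, p = 0.363722, fail to reject H0.


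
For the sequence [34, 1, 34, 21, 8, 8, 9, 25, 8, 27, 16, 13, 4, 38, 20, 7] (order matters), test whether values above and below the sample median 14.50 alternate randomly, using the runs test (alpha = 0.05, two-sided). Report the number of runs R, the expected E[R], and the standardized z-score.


Step 1: Compute median = 14.50; label A = above, B = below.
Labels in order: ABAABBBABAABBAAB  (n_A = 8, n_B = 8)
Step 2: Count runs R = 10.
Step 3: Under H0 (random ordering), E[R] = 2*n_A*n_B/(n_A+n_B) + 1 = 2*8*8/16 + 1 = 9.0000.
        Var[R] = 2*n_A*n_B*(2*n_A*n_B - n_A - n_B) / ((n_A+n_B)^2 * (n_A+n_B-1)) = 14336/3840 = 3.7333.
        SD[R] = 1.9322.
Step 4: Continuity-corrected z = (R - 0.5 - E[R]) / SD[R] = (10 - 0.5 - 9.0000) / 1.9322 = 0.2588.
Step 5: Two-sided p-value via normal approximation = 2*(1 - Phi(|z|)) = 0.795809.
Step 6: alpha = 0.05. fail to reject H0.

R = 10, z = 0.2588, p = 0.795809, fail to reject H0.


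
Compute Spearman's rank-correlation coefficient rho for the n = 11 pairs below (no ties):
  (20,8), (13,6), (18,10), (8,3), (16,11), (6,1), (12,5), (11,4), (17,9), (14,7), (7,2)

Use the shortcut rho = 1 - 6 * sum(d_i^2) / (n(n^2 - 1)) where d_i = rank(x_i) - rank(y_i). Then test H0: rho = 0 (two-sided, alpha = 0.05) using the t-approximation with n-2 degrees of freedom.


Step 1: Rank x and y separately (midranks; no ties here).
rank(x): 20->11, 13->6, 18->10, 8->3, 16->8, 6->1, 12->5, 11->4, 17->9, 14->7, 7->2
rank(y): 8->8, 6->6, 10->10, 3->3, 11->11, 1->1, 5->5, 4->4, 9->9, 7->7, 2->2
Step 2: d_i = R_x(i) - R_y(i); compute d_i^2.
  (11-8)^2=9, (6-6)^2=0, (10-10)^2=0, (3-3)^2=0, (8-11)^2=9, (1-1)^2=0, (5-5)^2=0, (4-4)^2=0, (9-9)^2=0, (7-7)^2=0, (2-2)^2=0
sum(d^2) = 18.
Step 3: rho = 1 - 6*18 / (11*(11^2 - 1)) = 1 - 108/1320 = 0.918182.
Step 4: Under H0, t = rho * sqrt((n-2)/(1-rho^2)) = 6.9531 ~ t(9).
Step 5: Two-sided p-value from the t-distribution with 9 df = 0.000067.
Step 6: alpha = 0.05. reject H0.

rho = 0.9182, p = 0.000067, reject H0 at alpha = 0.05.


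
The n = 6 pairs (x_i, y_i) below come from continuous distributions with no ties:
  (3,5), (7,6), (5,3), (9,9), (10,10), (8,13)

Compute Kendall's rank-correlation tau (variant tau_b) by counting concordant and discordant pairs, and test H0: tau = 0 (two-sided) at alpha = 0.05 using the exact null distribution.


Step 1: Enumerate the 15 unordered pairs (i,j) with i<j and classify each by sign(x_j-x_i) * sign(y_j-y_i).
  (1,2):dx=+4,dy=+1->C; (1,3):dx=+2,dy=-2->D; (1,4):dx=+6,dy=+4->C; (1,5):dx=+7,dy=+5->C
  (1,6):dx=+5,dy=+8->C; (2,3):dx=-2,dy=-3->C; (2,4):dx=+2,dy=+3->C; (2,5):dx=+3,dy=+4->C
  (2,6):dx=+1,dy=+7->C; (3,4):dx=+4,dy=+6->C; (3,5):dx=+5,dy=+7->C; (3,6):dx=+3,dy=+10->C
  (4,5):dx=+1,dy=+1->C; (4,6):dx=-1,dy=+4->D; (5,6):dx=-2,dy=+3->D
Step 2: C = 12, D = 3, total pairs = 15.
Step 3: tau = (C - D)/(n(n-1)/2) = (12 - 3)/15 = 0.600000.
Step 4: Exact two-sided p-value (enumerate n! = 720 permutations of y under H0): p = 0.136111.
Step 5: alpha = 0.05. fail to reject H0.

tau_b = 0.6000 (C=12, D=3), p = 0.136111, fail to reject H0.


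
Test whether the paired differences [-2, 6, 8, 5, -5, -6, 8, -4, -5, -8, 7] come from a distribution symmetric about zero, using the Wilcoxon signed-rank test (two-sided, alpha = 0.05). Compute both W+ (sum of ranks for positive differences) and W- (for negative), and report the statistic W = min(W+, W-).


Step 1: Drop any zero differences (none here) and take |d_i|.
|d| = [2, 6, 8, 5, 5, 6, 8, 4, 5, 8, 7]
Step 2: Midrank |d_i| (ties get averaged ranks).
ranks: |2|->1, |6|->6.5, |8|->10, |5|->4, |5|->4, |6|->6.5, |8|->10, |4|->2, |5|->4, |8|->10, |7|->8
Step 3: Attach original signs; sum ranks with positive sign and with negative sign.
W+ = 6.5 + 10 + 4 + 10 + 8 = 38.5
W- = 1 + 4 + 6.5 + 2 + 4 + 10 = 27.5
(Check: W+ + W- = 66 should equal n(n+1)/2 = 66.)
Step 4: Test statistic W = min(W+, W-) = 27.5.
Step 5: Ties in |d|, so use the tie-corrected normal approximation.
        E[W] = n(n+1)/4 = 11*12/4 = 33.
        Tie groups: |d|=5 (t=3), |d|=6 (t=2), |d|=8 (t=3); sum(t^3 - t) = 54.
        Var[W] = n(n+1)(2n+1)/24 - sum(t^3-t)/48 = 3036/24 - 54/48 = 125.375.
        z = (W - E[W]) / sqrt(Var[W]) = (27.5 - 33) / 11.1971 = -0.4912.
        Two-sided p = 2*Phi(z) = 0.623286.
Step 6: alpha = 0.05. fail to reject H0.

W+ = 38.5, W- = 27.5, W = min = 27.5, p = 0.623286, fail to reject H0.


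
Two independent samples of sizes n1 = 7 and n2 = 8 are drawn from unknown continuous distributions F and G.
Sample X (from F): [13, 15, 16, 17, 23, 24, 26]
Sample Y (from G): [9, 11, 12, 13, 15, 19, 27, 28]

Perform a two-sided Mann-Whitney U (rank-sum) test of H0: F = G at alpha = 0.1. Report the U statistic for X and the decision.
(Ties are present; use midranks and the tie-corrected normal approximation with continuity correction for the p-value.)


Step 1: Combine and sort all 15 observations; assign midranks.
sorted (value, group): (9,Y), (11,Y), (12,Y), (13,X), (13,Y), (15,X), (15,Y), (16,X), (17,X), (19,Y), (23,X), (24,X), (26,X), (27,Y), (28,Y)
ranks: 9->1, 11->2, 12->3, 13->4.5, 13->4.5, 15->6.5, 15->6.5, 16->8, 17->9, 19->10, 23->11, 24->12, 26->13, 27->14, 28->15
Step 2: Rank sum for X: R1 = 4.5 + 6.5 + 8 + 9 + 11 + 12 + 13 = 64.
Step 3: U_X = R1 - n1(n1+1)/2 = 64 - 7*8/2 = 64 - 28 = 36.
       U_Y = n1*n2 - U_X = 56 - 36 = 20.
Step 4: Ties are present, so use the tie-corrected normal approximation (with continuity correction) for the p-value.
Step 5: p-value = 0.384568; compare to alpha = 0.1. fail to reject H0.

U_X = 36, p = 0.384568, fail to reject H0 at alpha = 0.1.


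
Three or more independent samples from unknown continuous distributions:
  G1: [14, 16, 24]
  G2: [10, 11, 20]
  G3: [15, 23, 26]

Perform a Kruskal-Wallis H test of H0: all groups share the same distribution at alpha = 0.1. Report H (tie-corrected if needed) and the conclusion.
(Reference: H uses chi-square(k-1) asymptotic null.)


Step 1: Combine all N = 9 observations and assign midranks.
sorted (value, group, rank): (10,G2,1), (11,G2,2), (14,G1,3), (15,G3,4), (16,G1,5), (20,G2,6), (23,G3,7), (24,G1,8), (26,G3,9)
Step 2: Sum ranks within each group.
R_1 = 16 (n_1 = 3)
R_2 = 9 (n_2 = 3)
R_3 = 20 (n_3 = 3)
Step 3: H = 12/(N(N+1)) * sum(R_i^2/n_i) - 3(N+1)
     = 12/(9*10) * (16^2/3 + 9^2/3 + 20^2/3) - 3*10
     = 0.133333 * 245.667 - 30
     = 2.755556.
Step 4: No ties, so H is used without correction.
Step 5: Under H0, H ~ chi^2(2); p-value = 0.252138.
Step 6: alpha = 0.1. fail to reject H0.

H = 2.7556, df = 2, p = 0.252138, fail to reject H0.


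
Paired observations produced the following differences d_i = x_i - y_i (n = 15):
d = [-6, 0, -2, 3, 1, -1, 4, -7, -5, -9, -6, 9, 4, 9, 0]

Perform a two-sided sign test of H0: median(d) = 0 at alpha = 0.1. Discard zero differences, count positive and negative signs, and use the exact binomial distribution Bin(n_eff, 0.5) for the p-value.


Step 1: Discard zero differences. Original n = 15; n_eff = number of nonzero differences = 13.
Nonzero differences (with sign): -6, -2, +3, +1, -1, +4, -7, -5, -9, -6, +9, +4, +9
Step 2: Count signs: positive = 6, negative = 7.
Step 3: Under H0: P(positive) = 0.5, so the number of positives S ~ Bin(13, 0.5).
Step 4: Two-sided exact p-value = sum of Bin(13,0.5) probabilities at or below the observed probability = 1.000000.
Step 5: alpha = 0.1. fail to reject H0.

n_eff = 13, pos = 6, neg = 7, p = 1.000000, fail to reject H0.


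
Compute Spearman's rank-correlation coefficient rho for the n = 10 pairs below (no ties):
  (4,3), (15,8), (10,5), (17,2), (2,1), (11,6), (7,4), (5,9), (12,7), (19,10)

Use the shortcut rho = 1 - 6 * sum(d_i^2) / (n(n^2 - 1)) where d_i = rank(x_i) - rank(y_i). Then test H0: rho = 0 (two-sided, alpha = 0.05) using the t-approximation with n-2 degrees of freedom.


Step 1: Rank x and y separately (midranks; no ties here).
rank(x): 4->2, 15->8, 10->5, 17->9, 2->1, 11->6, 7->4, 5->3, 12->7, 19->10
rank(y): 3->3, 8->8, 5->5, 2->2, 1->1, 6->6, 4->4, 9->9, 7->7, 10->10
Step 2: d_i = R_x(i) - R_y(i); compute d_i^2.
  (2-3)^2=1, (8-8)^2=0, (5-5)^2=0, (9-2)^2=49, (1-1)^2=0, (6-6)^2=0, (4-4)^2=0, (3-9)^2=36, (7-7)^2=0, (10-10)^2=0
sum(d^2) = 86.
Step 3: rho = 1 - 6*86 / (10*(10^2 - 1)) = 1 - 516/990 = 0.478788.
Step 4: Under H0, t = rho * sqrt((n-2)/(1-rho^2)) = 1.5425 ~ t(8).
Step 5: Two-sided p-value from the t-distribution with 8 df = 0.161523.
Step 6: alpha = 0.05. fail to reject H0.

rho = 0.4788, p = 0.161523, fail to reject H0 at alpha = 0.05.


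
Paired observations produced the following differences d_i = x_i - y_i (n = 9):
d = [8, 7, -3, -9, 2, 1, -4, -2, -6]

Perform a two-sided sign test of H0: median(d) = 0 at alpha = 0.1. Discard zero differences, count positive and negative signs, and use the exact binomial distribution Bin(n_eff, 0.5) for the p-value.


Step 1: Discard zero differences. Original n = 9; n_eff = number of nonzero differences = 9.
Nonzero differences (with sign): +8, +7, -3, -9, +2, +1, -4, -2, -6
Step 2: Count signs: positive = 4, negative = 5.
Step 3: Under H0: P(positive) = 0.5, so the number of positives S ~ Bin(9, 0.5).
Step 4: Two-sided exact p-value = sum of Bin(9,0.5) probabilities at or below the observed probability = 1.000000.
Step 5: alpha = 0.1. fail to reject H0.

n_eff = 9, pos = 4, neg = 5, p = 1.000000, fail to reject H0.


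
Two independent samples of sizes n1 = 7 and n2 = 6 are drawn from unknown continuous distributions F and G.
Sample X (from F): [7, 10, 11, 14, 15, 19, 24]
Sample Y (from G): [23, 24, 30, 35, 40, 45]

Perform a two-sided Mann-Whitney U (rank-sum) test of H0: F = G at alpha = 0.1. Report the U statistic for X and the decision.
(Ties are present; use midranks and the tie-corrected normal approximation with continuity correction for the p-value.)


Step 1: Combine and sort all 13 observations; assign midranks.
sorted (value, group): (7,X), (10,X), (11,X), (14,X), (15,X), (19,X), (23,Y), (24,X), (24,Y), (30,Y), (35,Y), (40,Y), (45,Y)
ranks: 7->1, 10->2, 11->3, 14->4, 15->5, 19->6, 23->7, 24->8.5, 24->8.5, 30->10, 35->11, 40->12, 45->13
Step 2: Rank sum for X: R1 = 1 + 2 + 3 + 4 + 5 + 6 + 8.5 = 29.5.
Step 3: U_X = R1 - n1(n1+1)/2 = 29.5 - 7*8/2 = 29.5 - 28 = 1.5.
       U_Y = n1*n2 - U_X = 42 - 1.5 = 40.5.
Step 4: Ties are present, so use the tie-corrected normal approximation (with continuity correction) for the p-value.
Step 5: p-value = 0.006567; compare to alpha = 0.1. reject H0.

U_X = 1.5, p = 0.006567, reject H0 at alpha = 0.1.


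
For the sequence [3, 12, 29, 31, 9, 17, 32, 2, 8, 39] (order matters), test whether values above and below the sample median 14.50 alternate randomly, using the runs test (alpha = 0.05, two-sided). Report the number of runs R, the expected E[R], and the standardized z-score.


Step 1: Compute median = 14.50; label A = above, B = below.
Labels in order: BBAABAABBA  (n_A = 5, n_B = 5)
Step 2: Count runs R = 6.
Step 3: Under H0 (random ordering), E[R] = 2*n_A*n_B/(n_A+n_B) + 1 = 2*5*5/10 + 1 = 6.0000.
        Var[R] = 2*n_A*n_B*(2*n_A*n_B - n_A - n_B) / ((n_A+n_B)^2 * (n_A+n_B-1)) = 2000/900 = 2.2222.
        SD[R] = 1.4907.
Step 4: R = E[R], so z = 0 with no continuity correction.
Step 5: Two-sided p-value via normal approximation = 2*(1 - Phi(|z|)) = 1.000000.
Step 6: alpha = 0.05. fail to reject H0.

R = 6, z = 0.0000, p = 1.000000, fail to reject H0.


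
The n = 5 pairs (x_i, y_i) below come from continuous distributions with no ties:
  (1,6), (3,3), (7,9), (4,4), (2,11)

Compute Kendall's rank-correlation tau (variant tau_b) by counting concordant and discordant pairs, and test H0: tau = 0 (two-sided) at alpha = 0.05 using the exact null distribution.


Step 1: Enumerate the 10 unordered pairs (i,j) with i<j and classify each by sign(x_j-x_i) * sign(y_j-y_i).
  (1,2):dx=+2,dy=-3->D; (1,3):dx=+6,dy=+3->C; (1,4):dx=+3,dy=-2->D; (1,5):dx=+1,dy=+5->C
  (2,3):dx=+4,dy=+6->C; (2,4):dx=+1,dy=+1->C; (2,5):dx=-1,dy=+8->D; (3,4):dx=-3,dy=-5->C
  (3,5):dx=-5,dy=+2->D; (4,5):dx=-2,dy=+7->D
Step 2: C = 5, D = 5, total pairs = 10.
Step 3: tau = (C - D)/(n(n-1)/2) = (5 - 5)/10 = 0.000000.
Step 4: Exact two-sided p-value (enumerate n! = 120 permutations of y under H0): p = 1.000000.
Step 5: alpha = 0.05. fail to reject H0.

tau_b = 0.0000 (C=5, D=5), p = 1.000000, fail to reject H0.


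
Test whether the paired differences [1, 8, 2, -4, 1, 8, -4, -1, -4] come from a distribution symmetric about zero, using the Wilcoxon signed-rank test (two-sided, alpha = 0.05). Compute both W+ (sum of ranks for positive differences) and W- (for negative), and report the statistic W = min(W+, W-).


Step 1: Drop any zero differences (none here) and take |d_i|.
|d| = [1, 8, 2, 4, 1, 8, 4, 1, 4]
Step 2: Midrank |d_i| (ties get averaged ranks).
ranks: |1|->2, |8|->8.5, |2|->4, |4|->6, |1|->2, |8|->8.5, |4|->6, |1|->2, |4|->6
Step 3: Attach original signs; sum ranks with positive sign and with negative sign.
W+ = 2 + 8.5 + 4 + 2 + 8.5 = 25
W- = 6 + 6 + 2 + 6 = 20
(Check: W+ + W- = 45 should equal n(n+1)/2 = 45.)
Step 4: Test statistic W = min(W+, W-) = 20.
Step 5: Ties in |d|, so use the tie-corrected normal approximation.
        E[W] = n(n+1)/4 = 9*10/4 = 22.5.
        Tie groups: |d|=1 (t=3), |d|=4 (t=3), |d|=8 (t=2); sum(t^3 - t) = 54.
        Var[W] = n(n+1)(2n+1)/24 - sum(t^3-t)/48 = 1710/24 - 54/48 = 70.125.
        z = (W - E[W]) / sqrt(Var[W]) = (20 - 22.5) / 8.3741 = -0.2985.
        Two-sided p = 2*Phi(z) = 0.765291.
Step 6: alpha = 0.05. fail to reject H0.

W+ = 25, W- = 20, W = min = 20, p = 0.765291, fail to reject H0.


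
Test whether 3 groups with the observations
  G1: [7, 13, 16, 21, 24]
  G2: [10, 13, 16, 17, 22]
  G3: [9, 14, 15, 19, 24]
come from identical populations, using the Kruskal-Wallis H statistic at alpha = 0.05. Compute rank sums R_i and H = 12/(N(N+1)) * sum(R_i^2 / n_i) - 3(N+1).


Step 1: Combine all N = 15 observations and assign midranks.
sorted (value, group, rank): (7,G1,1), (9,G3,2), (10,G2,3), (13,G1,4.5), (13,G2,4.5), (14,G3,6), (15,G3,7), (16,G1,8.5), (16,G2,8.5), (17,G2,10), (19,G3,11), (21,G1,12), (22,G2,13), (24,G1,14.5), (24,G3,14.5)
Step 2: Sum ranks within each group.
R_1 = 40.5 (n_1 = 5)
R_2 = 39 (n_2 = 5)
R_3 = 40.5 (n_3 = 5)
Step 3: H = 12/(N(N+1)) * sum(R_i^2/n_i) - 3(N+1)
     = 12/(15*16) * (40.5^2/5 + 39^2/5 + 40.5^2/5) - 3*16
     = 0.050000 * 960.3 - 48
     = 0.015000.
Step 4: Ties present; correction factor C = 1 - 18/(15^3 - 15) = 0.994643. Corrected H = 0.015000 / 0.994643 = 0.015081.
Step 5: Under H0, H ~ chi^2(2); p-value = 0.992488.
Step 6: alpha = 0.05. fail to reject H0.

H = 0.0151, df = 2, p = 0.992488, fail to reject H0.


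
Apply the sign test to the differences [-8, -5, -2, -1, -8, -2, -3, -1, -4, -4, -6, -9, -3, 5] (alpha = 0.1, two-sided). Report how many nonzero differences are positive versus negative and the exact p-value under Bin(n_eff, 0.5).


Step 1: Discard zero differences. Original n = 14; n_eff = number of nonzero differences = 14.
Nonzero differences (with sign): -8, -5, -2, -1, -8, -2, -3, -1, -4, -4, -6, -9, -3, +5
Step 2: Count signs: positive = 1, negative = 13.
Step 3: Under H0: P(positive) = 0.5, so the number of positives S ~ Bin(14, 0.5).
Step 4: Two-sided exact p-value = sum of Bin(14,0.5) probabilities at or below the observed probability = 0.001831.
Step 5: alpha = 0.1. reject H0.

n_eff = 14, pos = 1, neg = 13, p = 0.001831, reject H0.


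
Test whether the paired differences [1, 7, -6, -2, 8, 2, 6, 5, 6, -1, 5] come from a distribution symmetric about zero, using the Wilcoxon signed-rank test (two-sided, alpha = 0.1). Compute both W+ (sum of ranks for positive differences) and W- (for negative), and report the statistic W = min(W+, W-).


Step 1: Drop any zero differences (none here) and take |d_i|.
|d| = [1, 7, 6, 2, 8, 2, 6, 5, 6, 1, 5]
Step 2: Midrank |d_i| (ties get averaged ranks).
ranks: |1|->1.5, |7|->10, |6|->8, |2|->3.5, |8|->11, |2|->3.5, |6|->8, |5|->5.5, |6|->8, |1|->1.5, |5|->5.5
Step 3: Attach original signs; sum ranks with positive sign and with negative sign.
W+ = 1.5 + 10 + 11 + 3.5 + 8 + 5.5 + 8 + 5.5 = 53
W- = 8 + 3.5 + 1.5 = 13
(Check: W+ + W- = 66 should equal n(n+1)/2 = 66.)
Step 4: Test statistic W = min(W+, W-) = 13.
Step 5: Ties in |d|, so use the tie-corrected normal approximation.
        E[W] = n(n+1)/4 = 11*12/4 = 33.
        Tie groups: |d|=1 (t=2), |d|=2 (t=2), |d|=5 (t=2), |d|=6 (t=3); sum(t^3 - t) = 42.
        Var[W] = n(n+1)(2n+1)/24 - sum(t^3-t)/48 = 3036/24 - 42/48 = 125.625.
        z = (W - E[W]) / sqrt(Var[W]) = (13 - 33) / 11.2083 = -1.7844.
        Two-sided p = 2*Phi(z) = 0.074359.
Step 6: alpha = 0.1. reject H0.

W+ = 53, W- = 13, W = min = 13, p = 0.074359, reject H0.


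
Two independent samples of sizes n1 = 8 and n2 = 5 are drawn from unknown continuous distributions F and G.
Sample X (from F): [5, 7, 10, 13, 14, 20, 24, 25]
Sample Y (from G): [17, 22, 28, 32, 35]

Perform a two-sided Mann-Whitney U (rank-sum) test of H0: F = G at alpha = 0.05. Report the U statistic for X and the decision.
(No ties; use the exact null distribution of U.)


Step 1: Combine and sort all 13 observations; assign midranks.
sorted (value, group): (5,X), (7,X), (10,X), (13,X), (14,X), (17,Y), (20,X), (22,Y), (24,X), (25,X), (28,Y), (32,Y), (35,Y)
ranks: 5->1, 7->2, 10->3, 13->4, 14->5, 17->6, 20->7, 22->8, 24->9, 25->10, 28->11, 32->12, 35->13
Step 2: Rank sum for X: R1 = 1 + 2 + 3 + 4 + 5 + 7 + 9 + 10 = 41.
Step 3: U_X = R1 - n1(n1+1)/2 = 41 - 8*9/2 = 41 - 36 = 5.
       U_Y = n1*n2 - U_X = 40 - 5 = 35.
Step 4: No ties, so the exact null distribution of U (based on enumerating the C(13,8) = 1287 equally likely rank assignments) gives the two-sided p-value.
Step 5: p-value = 0.029526; compare to alpha = 0.05. reject H0.

U_X = 5, p = 0.029526, reject H0 at alpha = 0.05.


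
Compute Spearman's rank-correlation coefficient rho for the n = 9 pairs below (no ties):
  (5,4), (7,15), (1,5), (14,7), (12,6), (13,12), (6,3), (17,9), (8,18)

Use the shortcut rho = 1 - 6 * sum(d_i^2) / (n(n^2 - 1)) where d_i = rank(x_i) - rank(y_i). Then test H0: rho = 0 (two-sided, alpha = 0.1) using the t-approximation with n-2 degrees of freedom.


Step 1: Rank x and y separately (midranks; no ties here).
rank(x): 5->2, 7->4, 1->1, 14->8, 12->6, 13->7, 6->3, 17->9, 8->5
rank(y): 4->2, 15->8, 5->3, 7->5, 6->4, 12->7, 3->1, 9->6, 18->9
Step 2: d_i = R_x(i) - R_y(i); compute d_i^2.
  (2-2)^2=0, (4-8)^2=16, (1-3)^2=4, (8-5)^2=9, (6-4)^2=4, (7-7)^2=0, (3-1)^2=4, (9-6)^2=9, (5-9)^2=16
sum(d^2) = 62.
Step 3: rho = 1 - 6*62 / (9*(9^2 - 1)) = 1 - 372/720 = 0.483333.
Step 4: Under H0, t = rho * sqrt((n-2)/(1-rho^2)) = 1.4607 ~ t(7).
Step 5: Two-sided p-value from the t-distribution with 7 df = 0.187470.
Step 6: alpha = 0.1. fail to reject H0.

rho = 0.4833, p = 0.187470, fail to reject H0 at alpha = 0.1.


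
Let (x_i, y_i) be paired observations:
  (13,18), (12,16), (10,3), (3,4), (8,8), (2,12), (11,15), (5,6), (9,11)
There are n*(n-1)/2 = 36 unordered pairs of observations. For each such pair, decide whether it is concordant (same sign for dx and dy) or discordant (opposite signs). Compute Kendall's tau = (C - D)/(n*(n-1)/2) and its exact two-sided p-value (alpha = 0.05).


Step 1: Enumerate the 36 unordered pairs (i,j) with i<j and classify each by sign(x_j-x_i) * sign(y_j-y_i).
  (1,2):dx=-1,dy=-2->C; (1,3):dx=-3,dy=-15->C; (1,4):dx=-10,dy=-14->C; (1,5):dx=-5,dy=-10->C
  (1,6):dx=-11,dy=-6->C; (1,7):dx=-2,dy=-3->C; (1,8):dx=-8,dy=-12->C; (1,9):dx=-4,dy=-7->C
  (2,3):dx=-2,dy=-13->C; (2,4):dx=-9,dy=-12->C; (2,5):dx=-4,dy=-8->C; (2,6):dx=-10,dy=-4->C
  (2,7):dx=-1,dy=-1->C; (2,8):dx=-7,dy=-10->C; (2,9):dx=-3,dy=-5->C; (3,4):dx=-7,dy=+1->D
  (3,5):dx=-2,dy=+5->D; (3,6):dx=-8,dy=+9->D; (3,7):dx=+1,dy=+12->C; (3,8):dx=-5,dy=+3->D
  (3,9):dx=-1,dy=+8->D; (4,5):dx=+5,dy=+4->C; (4,6):dx=-1,dy=+8->D; (4,7):dx=+8,dy=+11->C
  (4,8):dx=+2,dy=+2->C; (4,9):dx=+6,dy=+7->C; (5,6):dx=-6,dy=+4->D; (5,7):dx=+3,dy=+7->C
  (5,8):dx=-3,dy=-2->C; (5,9):dx=+1,dy=+3->C; (6,7):dx=+9,dy=+3->C; (6,8):dx=+3,dy=-6->D
  (6,9):dx=+7,dy=-1->D; (7,8):dx=-6,dy=-9->C; (7,9):dx=-2,dy=-4->C; (8,9):dx=+4,dy=+5->C
Step 2: C = 27, D = 9, total pairs = 36.
Step 3: tau = (C - D)/(n(n-1)/2) = (27 - 9)/36 = 0.500000.
Step 4: Exact two-sided p-value (enumerate n! = 362880 permutations of y under H0): p = 0.075176.
Step 5: alpha = 0.05. fail to reject H0.

tau_b = 0.5000 (C=27, D=9), p = 0.075176, fail to reject H0.


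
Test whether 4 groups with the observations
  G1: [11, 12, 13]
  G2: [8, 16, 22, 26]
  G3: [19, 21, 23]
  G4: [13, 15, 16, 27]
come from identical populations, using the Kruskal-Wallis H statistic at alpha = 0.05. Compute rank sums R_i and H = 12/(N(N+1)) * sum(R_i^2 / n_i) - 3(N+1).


Step 1: Combine all N = 14 observations and assign midranks.
sorted (value, group, rank): (8,G2,1), (11,G1,2), (12,G1,3), (13,G1,4.5), (13,G4,4.5), (15,G4,6), (16,G2,7.5), (16,G4,7.5), (19,G3,9), (21,G3,10), (22,G2,11), (23,G3,12), (26,G2,13), (27,G4,14)
Step 2: Sum ranks within each group.
R_1 = 9.5 (n_1 = 3)
R_2 = 32.5 (n_2 = 4)
R_3 = 31 (n_3 = 3)
R_4 = 32 (n_4 = 4)
Step 3: H = 12/(N(N+1)) * sum(R_i^2/n_i) - 3(N+1)
     = 12/(14*15) * (9.5^2/3 + 32.5^2/4 + 31^2/3 + 32^2/4) - 3*15
     = 0.057143 * 870.479 - 45
     = 4.741667.
Step 4: Ties present; correction factor C = 1 - 12/(14^3 - 14) = 0.995604. Corrected H = 4.741667 / 0.995604 = 4.762601.
Step 5: Under H0, H ~ chi^2(3); p-value = 0.190029.
Step 6: alpha = 0.05. fail to reject H0.

H = 4.7626, df = 3, p = 0.190029, fail to reject H0.


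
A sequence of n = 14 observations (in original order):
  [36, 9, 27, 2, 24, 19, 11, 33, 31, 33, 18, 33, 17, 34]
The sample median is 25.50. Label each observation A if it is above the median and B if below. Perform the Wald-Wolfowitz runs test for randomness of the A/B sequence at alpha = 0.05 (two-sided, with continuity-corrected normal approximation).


Step 1: Compute median = 25.50; label A = above, B = below.
Labels in order: ABABBBBAAABABA  (n_A = 7, n_B = 7)
Step 2: Count runs R = 9.
Step 3: Under H0 (random ordering), E[R] = 2*n_A*n_B/(n_A+n_B) + 1 = 2*7*7/14 + 1 = 8.0000.
        Var[R] = 2*n_A*n_B*(2*n_A*n_B - n_A - n_B) / ((n_A+n_B)^2 * (n_A+n_B-1)) = 8232/2548 = 3.2308.
        SD[R] = 1.7974.
Step 4: Continuity-corrected z = (R - 0.5 - E[R]) / SD[R] = (9 - 0.5 - 8.0000) / 1.7974 = 0.2782.
Step 5: Two-sided p-value via normal approximation = 2*(1 - Phi(|z|)) = 0.780879.
Step 6: alpha = 0.05. fail to reject H0.

R = 9, z = 0.2782, p = 0.780879, fail to reject H0.


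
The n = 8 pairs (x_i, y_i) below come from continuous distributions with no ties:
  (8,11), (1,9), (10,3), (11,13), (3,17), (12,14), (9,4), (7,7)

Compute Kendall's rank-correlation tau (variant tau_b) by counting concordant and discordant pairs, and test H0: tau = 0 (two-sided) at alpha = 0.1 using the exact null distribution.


Step 1: Enumerate the 28 unordered pairs (i,j) with i<j and classify each by sign(x_j-x_i) * sign(y_j-y_i).
  (1,2):dx=-7,dy=-2->C; (1,3):dx=+2,dy=-8->D; (1,4):dx=+3,dy=+2->C; (1,5):dx=-5,dy=+6->D
  (1,6):dx=+4,dy=+3->C; (1,7):dx=+1,dy=-7->D; (1,8):dx=-1,dy=-4->C; (2,3):dx=+9,dy=-6->D
  (2,4):dx=+10,dy=+4->C; (2,5):dx=+2,dy=+8->C; (2,6):dx=+11,dy=+5->C; (2,7):dx=+8,dy=-5->D
  (2,8):dx=+6,dy=-2->D; (3,4):dx=+1,dy=+10->C; (3,5):dx=-7,dy=+14->D; (3,6):dx=+2,dy=+11->C
  (3,7):dx=-1,dy=+1->D; (3,8):dx=-3,dy=+4->D; (4,5):dx=-8,dy=+4->D; (4,6):dx=+1,dy=+1->C
  (4,7):dx=-2,dy=-9->C; (4,8):dx=-4,dy=-6->C; (5,6):dx=+9,dy=-3->D; (5,7):dx=+6,dy=-13->D
  (5,8):dx=+4,dy=-10->D; (6,7):dx=-3,dy=-10->C; (6,8):dx=-5,dy=-7->C; (7,8):dx=-2,dy=+3->D
Step 2: C = 14, D = 14, total pairs = 28.
Step 3: tau = (C - D)/(n(n-1)/2) = (14 - 14)/28 = 0.000000.
Step 4: Exact two-sided p-value (enumerate n! = 40320 permutations of y under H0): p = 1.000000.
Step 5: alpha = 0.1. fail to reject H0.

tau_b = 0.0000 (C=14, D=14), p = 1.000000, fail to reject H0.


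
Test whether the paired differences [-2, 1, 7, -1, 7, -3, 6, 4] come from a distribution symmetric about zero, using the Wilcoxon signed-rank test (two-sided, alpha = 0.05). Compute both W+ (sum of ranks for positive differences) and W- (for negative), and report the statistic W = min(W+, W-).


Step 1: Drop any zero differences (none here) and take |d_i|.
|d| = [2, 1, 7, 1, 7, 3, 6, 4]
Step 2: Midrank |d_i| (ties get averaged ranks).
ranks: |2|->3, |1|->1.5, |7|->7.5, |1|->1.5, |7|->7.5, |3|->4, |6|->6, |4|->5
Step 3: Attach original signs; sum ranks with positive sign and with negative sign.
W+ = 1.5 + 7.5 + 7.5 + 6 + 5 = 27.5
W- = 3 + 1.5 + 4 = 8.5
(Check: W+ + W- = 36 should equal n(n+1)/2 = 36.)
Step 4: Test statistic W = min(W+, W-) = 8.5.
Step 5: Ties in |d|, so use the tie-corrected normal approximation.
        E[W] = n(n+1)/4 = 8*9/4 = 18.
        Tie groups: |d|=1 (t=2), |d|=7 (t=2); sum(t^3 - t) = 12.
        Var[W] = n(n+1)(2n+1)/24 - sum(t^3-t)/48 = 1224/24 - 12/48 = 50.75.
        z = (W - E[W]) / sqrt(Var[W]) = (8.5 - 18) / 7.1239 = -1.3335.
        Two-sided p = 2*Phi(z) = 0.182355.
Step 6: alpha = 0.05. fail to reject H0.

W+ = 27.5, W- = 8.5, W = min = 8.5, p = 0.182355, fail to reject H0.


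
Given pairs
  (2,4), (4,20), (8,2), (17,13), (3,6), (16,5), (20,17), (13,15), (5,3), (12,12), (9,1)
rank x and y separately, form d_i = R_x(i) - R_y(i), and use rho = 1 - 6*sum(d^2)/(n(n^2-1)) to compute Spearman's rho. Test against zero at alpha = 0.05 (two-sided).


Step 1: Rank x and y separately (midranks; no ties here).
rank(x): 2->1, 4->3, 8->5, 17->10, 3->2, 16->9, 20->11, 13->8, 5->4, 12->7, 9->6
rank(y): 4->4, 20->11, 2->2, 13->8, 6->6, 5->5, 17->10, 15->9, 3->3, 12->7, 1->1
Step 2: d_i = R_x(i) - R_y(i); compute d_i^2.
  (1-4)^2=9, (3-11)^2=64, (5-2)^2=9, (10-8)^2=4, (2-6)^2=16, (9-5)^2=16, (11-10)^2=1, (8-9)^2=1, (4-3)^2=1, (7-7)^2=0, (6-1)^2=25
sum(d^2) = 146.
Step 3: rho = 1 - 6*146 / (11*(11^2 - 1)) = 1 - 876/1320 = 0.336364.
Step 4: Under H0, t = rho * sqrt((n-2)/(1-rho^2)) = 1.0715 ~ t(9).
Step 5: Two-sided p-value from the t-distribution with 9 df = 0.311824.
Step 6: alpha = 0.05. fail to reject H0.

rho = 0.3364, p = 0.311824, fail to reject H0 at alpha = 0.05.
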